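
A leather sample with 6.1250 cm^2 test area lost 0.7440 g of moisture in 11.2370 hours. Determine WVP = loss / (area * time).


Formula: WVP = loss / (area * time)
Substituting: WVP = 0.7440 / (6.1250 * 11.2370)
Result: 0.0108098 g/(cm^2*hr)


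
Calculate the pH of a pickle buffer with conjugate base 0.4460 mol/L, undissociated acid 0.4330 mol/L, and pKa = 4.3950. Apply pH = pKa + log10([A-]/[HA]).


ratio = [A-] / [HA] = 0.4460 / 0.4330 = 1.0300
log10(ratio) = 0.012847
pH = pKa + log10(ratio) = 4.3950 + 0.012847 = 4.4078


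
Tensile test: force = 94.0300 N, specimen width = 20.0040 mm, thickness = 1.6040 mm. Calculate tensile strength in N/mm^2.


Formula: TS = force / (width * thickness)
Substituting: TS = 94.0300 / (20.0040 * 1.6040)
Result: 2.9305 N/mm^2


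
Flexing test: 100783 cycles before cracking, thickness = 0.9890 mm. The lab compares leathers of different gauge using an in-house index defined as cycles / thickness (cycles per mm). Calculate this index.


Formula: Index = cycles / thickness
Substituting: Index = 100783 / 0.9890
Result: 101903.9434 cycles/mm


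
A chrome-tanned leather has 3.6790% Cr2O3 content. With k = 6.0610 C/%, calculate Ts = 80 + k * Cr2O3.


Formula: Ts = 80 + k * Cr2O3
Substituting: Ts = 80 + 6.0610 * 3.6790
Result: 102.2984 C


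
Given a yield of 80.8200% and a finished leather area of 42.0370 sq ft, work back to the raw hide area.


Formula: raw = finished * 100 / yield
Substituting: raw = 42.0370 * 100 / 80.8200
Result: 52.0131 sq ft


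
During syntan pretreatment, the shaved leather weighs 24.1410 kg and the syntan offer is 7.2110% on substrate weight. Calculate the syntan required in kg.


Formula: Syntan = substrate * pct / 100
Substituting: Syntan = 24.1410 * 7.2110 / 100
Result: 1.7408 kg


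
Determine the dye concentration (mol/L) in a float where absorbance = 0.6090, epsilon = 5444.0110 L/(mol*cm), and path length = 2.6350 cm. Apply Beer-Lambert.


Formula: c = A / (epsilon * l)
Substituting: c = 0.6090 / (5444.0110 * 2.6350)
Result: 4.2454e-05 mol/L


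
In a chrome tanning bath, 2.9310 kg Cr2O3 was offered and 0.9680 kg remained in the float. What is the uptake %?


Formula: Uptake = (offered - residual) / offered * 100
Substituting: Uptake = (2.9310 - 0.9680) / 2.9310 * 100
Result: 66.9737 %


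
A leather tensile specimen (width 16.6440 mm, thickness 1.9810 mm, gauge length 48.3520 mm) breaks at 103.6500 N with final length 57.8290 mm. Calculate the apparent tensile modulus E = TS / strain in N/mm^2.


TS = F / (w * t) = 103.6500 / (16.6440 * 1.9810) = 3.1436 N/mm^2
strain = (Lf - L0) / L0 = (57.8290 - 48.3520) / 48.3520 = 0.1960
E = TS / strain = 3.1436 / 0.1960 = 16.0388 N/mm^2


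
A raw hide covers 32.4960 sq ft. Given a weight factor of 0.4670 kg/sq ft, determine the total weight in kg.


Formula: Weight = area * weight_per_sqft
Substituting: Weight = 32.4960 * 0.4670
Result: 15.1756 kg


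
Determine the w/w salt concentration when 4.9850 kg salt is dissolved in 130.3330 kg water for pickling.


Formula: Conc = salt / (water + salt) * 100
Substituting: Conc = 4.9850 / (130.3330 + 4.9850) * 100
Result: 3.6839 %


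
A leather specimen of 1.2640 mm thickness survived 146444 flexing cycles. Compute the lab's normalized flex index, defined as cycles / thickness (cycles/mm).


Formula: Index = cycles / thickness
Substituting: Index = 146444 / 1.2640
Result: 115857.5949 cycles/mm


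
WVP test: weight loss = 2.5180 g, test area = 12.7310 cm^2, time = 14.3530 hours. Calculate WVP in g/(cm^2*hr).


Formula: WVP = loss / (area * time)
Substituting: WVP = 2.5180 / (12.7310 * 14.3530)
Result: 0.01378 g/(cm^2*hr)


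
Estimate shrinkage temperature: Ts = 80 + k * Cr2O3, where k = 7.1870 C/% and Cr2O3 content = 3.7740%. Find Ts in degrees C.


Formula: Ts = 80 + k * Cr2O3
Substituting: Ts = 80 + 7.1870 * 3.7740
Result: 107.1237 C


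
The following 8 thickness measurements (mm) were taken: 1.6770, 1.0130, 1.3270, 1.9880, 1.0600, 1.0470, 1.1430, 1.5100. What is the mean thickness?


Formula: Average = sum / n
Substituting: Average = 10.7650 / 8
Result: 1.3456 mm


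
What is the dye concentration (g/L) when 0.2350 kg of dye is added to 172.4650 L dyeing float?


Formula: Conc = dye_mass(kg) / volume(L) * 1000
Substituting: Conc = 0.2350 / 172.4650 * 1000
Result: 1.3626 g/L


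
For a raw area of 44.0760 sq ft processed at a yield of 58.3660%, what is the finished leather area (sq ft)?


Formula: finished = raw * yield / 100
Substituting: finished = 44.0760 * 58.3660 / 100
Result: 25.7254 sq ft


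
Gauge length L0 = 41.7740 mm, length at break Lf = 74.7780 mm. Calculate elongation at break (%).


Formula: Elongation = (Lf - L0) / L0 * 100
Substituting: Elongation = (74.7780 - 41.7740) / 41.7740 * 100
Result: 79.0061 %


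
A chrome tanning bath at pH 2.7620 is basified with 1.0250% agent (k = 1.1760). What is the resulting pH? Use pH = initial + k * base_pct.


Formula: pH_final = pH_initial + k * base_pct
Substituting: pH_final = 2.7620 + 1.1760 * 1.0250
Result: 3.9674


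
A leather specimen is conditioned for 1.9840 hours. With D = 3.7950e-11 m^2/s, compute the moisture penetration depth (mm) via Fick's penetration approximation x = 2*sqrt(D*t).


t = 1.9840 hr * 3600 = 7142.4000 s
D * t = 3.7950e-11 * 7142.4000 = 2.7105e-07
x = 2 * sqrt(D*t) = 2 * sqrt(2.7105e-07) = 0.00104126 m = 1.0413 mm


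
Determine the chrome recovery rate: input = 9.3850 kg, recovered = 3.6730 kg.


Formula: Recovery = recovered / input * 100
Substituting: Recovery = 3.6730 / 9.3850 * 100
Result: 39.1369 %


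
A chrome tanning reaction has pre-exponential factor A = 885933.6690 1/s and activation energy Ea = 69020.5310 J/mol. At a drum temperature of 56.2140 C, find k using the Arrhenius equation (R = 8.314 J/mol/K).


T_K = T_C + 273.15 = 56.2140 + 273.15 = 329.3640 K
exponent = -Ea / (R * T_K) = -69020.5310 / (8.314 * 329.3640) = -25.2053
k = A * exp(exponent) = 885933.6690 * exp(-25.2053) = 1.0020e-05 1/s


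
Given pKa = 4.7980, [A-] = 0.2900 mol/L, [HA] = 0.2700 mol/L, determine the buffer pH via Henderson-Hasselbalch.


ratio = [A-] / [HA] = 0.2900 / 0.2700 = 1.0741
log10(ratio) = 0.0310342
pH = pKa + log10(ratio) = 4.7980 + 0.0310342 = 4.8290


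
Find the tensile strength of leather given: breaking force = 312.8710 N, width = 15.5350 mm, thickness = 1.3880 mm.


Formula: TS = force / (width * thickness)
Substituting: TS = 312.8710 / (15.5350 * 1.3880)
Result: 14.5099 N/mm^2


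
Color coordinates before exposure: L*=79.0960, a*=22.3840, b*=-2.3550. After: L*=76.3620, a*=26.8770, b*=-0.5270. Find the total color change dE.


dL = -2.7340, da = 4.4930, db = 1.8280
dE = sqrt((-2.7340)^2 + 4.4930^2 + 1.8280^2) = 5.5681


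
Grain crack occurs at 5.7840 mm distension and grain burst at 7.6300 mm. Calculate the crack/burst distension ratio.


Formula: Ratio = crack / burst
Substituting: Ratio = 5.7840 / 7.6300
Result: 0.7581


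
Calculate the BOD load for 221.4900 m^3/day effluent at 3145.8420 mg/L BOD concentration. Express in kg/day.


Formula: BOD_load = volume * conc / 1000
Substituting: BOD_load = 221.4900 * 3145.8420 / 1000
Result: 696.7725 kg/day


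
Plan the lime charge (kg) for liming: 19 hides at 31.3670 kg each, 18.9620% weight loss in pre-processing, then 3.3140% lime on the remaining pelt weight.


Total_raw = N * avg_wt = 19 * 31.3670 = 595.9730 kg
Substrate = Total_raw * (1 - loss/100) = 595.9730 * (1 - 18.9620/100) = 482.9646 kg
Lime = Substrate * pct / 100 = 482.9646 * 3.3140 / 100 = 16.0054 kg


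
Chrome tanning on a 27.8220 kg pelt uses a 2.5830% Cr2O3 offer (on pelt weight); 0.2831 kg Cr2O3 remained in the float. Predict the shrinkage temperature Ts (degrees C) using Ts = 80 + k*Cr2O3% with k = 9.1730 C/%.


Offered = pelt * offer_pct / 100 = 27.8220 * 2.5830 / 100 = 0.7186 kg
Uptake = offered - residual = 0.7186 - 0.2831 = 0.4355 kg
Cr2O3% on pelt = uptake / pelt * 100 = 0.4355 / 27.8220 * 100 = 1.5655 %
Ts = 80 + k * Cr2O3% = 80 + 9.1730 * 1.5655 = 94.3600 C


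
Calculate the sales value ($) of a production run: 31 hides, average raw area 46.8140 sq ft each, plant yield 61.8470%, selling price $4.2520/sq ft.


Raw_total = N * avg_area = 31 * 46.8140 = 1451.2340 sq ft
Finished = Raw_total * yield / 100 = 1451.2340 * 61.8470 / 100 = 897.5447 sq ft
Value = Finished * price = 897.5447 * 4.2520 = 3816.3600 $


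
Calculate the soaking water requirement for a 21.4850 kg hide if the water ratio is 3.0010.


Formula: Water = hide_weight * ratio
Substituting: Water = 21.4850 * 3.0010
Result: 64.4765 kg


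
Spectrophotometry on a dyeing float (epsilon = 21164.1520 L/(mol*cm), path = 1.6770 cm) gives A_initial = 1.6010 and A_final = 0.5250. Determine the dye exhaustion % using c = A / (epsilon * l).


c_initial = A_i / (epsilon * l) = 1.6010 / (21164.1520 * 1.6770) = 4.5108e-05 mol/L
c_final = A_f / (epsilon * l) = 0.5250 / (21164.1520 * 1.6770) = 1.4792e-05 mol/L
Exhaustion = (c_initial - c_final) / c_initial * 100 = (4.5108e-05 - 1.4792e-05) / 4.5108e-05 * 100 = 67.2080 %


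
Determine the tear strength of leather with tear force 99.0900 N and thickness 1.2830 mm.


Formula: Tear strength = force / thickness
Substituting: Tear strength = 99.0900 / 1.2830
Result: 77.2330 N/mm


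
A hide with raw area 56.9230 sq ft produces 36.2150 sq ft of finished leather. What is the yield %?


Formula: Yield = finished / raw * 100
Substituting: Yield = 36.2150 / 56.9230 * 100
Result: 63.6210 %


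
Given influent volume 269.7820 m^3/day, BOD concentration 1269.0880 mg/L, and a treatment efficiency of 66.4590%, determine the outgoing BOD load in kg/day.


Load_in = volume * conc / 1000 = 269.7820 * 1269.0880 / 1000 = 342.3771 kg/day
Removed = Load_in * eff / 100 = 342.3771 * 66.4590 / 100 = 227.5404 kg/day
Load_out = Load_in - Removed = 342.3771 - 227.5404 = 114.8367 kg/day


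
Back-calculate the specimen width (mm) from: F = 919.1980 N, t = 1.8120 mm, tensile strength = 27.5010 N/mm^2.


Formula: w = F / (TS * t)
Substituting: w = 919.1980 / (27.5010 * 1.8120)
Result: 18.4460 mm


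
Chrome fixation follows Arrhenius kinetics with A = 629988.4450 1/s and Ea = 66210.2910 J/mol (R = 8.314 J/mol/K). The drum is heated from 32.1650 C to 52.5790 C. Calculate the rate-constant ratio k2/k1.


T1 = 32.1650 + 273.15 = 305.3150 K; T2 = 52.5790 + 273.15 = 325.7290 K
k1 = A * exp(-Ea/(R*T1)) = 629988.4450 * exp(-66210.2910/(8.314*305.3150)) = 2.9606e-06 1/s
k2 = A * exp(-Ea/(R*T2)) = 629988.4450 * exp(-66210.2910/(8.314*325.7290)) = 1.5182e-05 1/s
k2/k1 = 1.5182e-05 / 2.9606e-06 = 5.1279


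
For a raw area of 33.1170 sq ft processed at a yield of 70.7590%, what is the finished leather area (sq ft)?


Formula: finished = raw * yield / 100
Substituting: finished = 33.1170 * 70.7590 / 100
Result: 23.4333 sq ft


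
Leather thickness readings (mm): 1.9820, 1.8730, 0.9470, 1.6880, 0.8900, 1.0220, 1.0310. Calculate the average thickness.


Formula: Average = sum / n
Substituting: Average = 9.4330 / 7
Result: 1.3476 mm


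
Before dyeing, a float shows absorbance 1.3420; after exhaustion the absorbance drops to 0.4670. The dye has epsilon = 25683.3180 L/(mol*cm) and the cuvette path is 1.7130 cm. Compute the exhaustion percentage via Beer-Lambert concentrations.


c_initial = A_i / (epsilon * l) = 1.3420 / (25683.3180 * 1.7130) = 3.0503e-05 mol/L
c_final = A_f / (epsilon * l) = 0.4670 / (25683.3180 * 1.7130) = 1.0615e-05 mol/L
Exhaustion = (c_initial - c_final) / c_initial * 100 = (3.0503e-05 - 1.0615e-05) / 3.0503e-05 * 100 = 65.2012 %


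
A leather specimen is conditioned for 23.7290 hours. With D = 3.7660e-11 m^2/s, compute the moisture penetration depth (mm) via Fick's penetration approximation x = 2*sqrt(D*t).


t = 23.7290 hr * 3600 = 85424.4000 s
D * t = 3.7660e-11 * 85424.4000 = 3.2171e-06
x = 2 * sqrt(D*t) = 2 * sqrt(3.2171e-06) = 0.00358725 m = 3.5872 mm


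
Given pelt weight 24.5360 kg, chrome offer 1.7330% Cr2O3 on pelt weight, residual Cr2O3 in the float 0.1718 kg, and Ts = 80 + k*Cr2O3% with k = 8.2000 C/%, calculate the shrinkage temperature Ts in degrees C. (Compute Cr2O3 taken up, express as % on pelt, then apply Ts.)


Offered = pelt * offer_pct / 100 = 24.5360 * 1.7330 / 100 = 0.4252 kg
Uptake = offered - residual = 0.4252 - 0.1718 = 0.2534 kg
Cr2O3% on pelt = uptake / pelt * 100 = 0.2534 / 24.5360 * 100 = 1.0328 %
Ts = 80 + k * Cr2O3% = 80 + 8.2000 * 1.0328 = 88.4690 C


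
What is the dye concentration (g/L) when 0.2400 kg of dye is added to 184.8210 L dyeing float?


Formula: Conc = dye_mass(kg) / volume(L) * 1000
Substituting: Conc = 0.2400 / 184.8210 * 1000
Result: 1.2986 g/L


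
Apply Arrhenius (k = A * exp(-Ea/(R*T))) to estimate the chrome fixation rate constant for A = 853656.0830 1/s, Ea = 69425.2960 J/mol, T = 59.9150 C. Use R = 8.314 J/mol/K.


T_K = T_C + 273.15 = 59.9150 + 273.15 = 333.0650 K
exponent = -Ea / (R * T_K) = -69425.2960 / (8.314 * 333.0650) = -25.0714
k = A * exp(exponent) = 853656.0830 * exp(-25.0714) = 1.1038e-05 1/s


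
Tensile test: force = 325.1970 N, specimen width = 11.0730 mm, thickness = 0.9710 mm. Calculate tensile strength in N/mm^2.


Formula: TS = force / (width * thickness)
Substituting: TS = 325.1970 / (11.0730 * 0.9710)
Result: 30.2456 N/mm^2


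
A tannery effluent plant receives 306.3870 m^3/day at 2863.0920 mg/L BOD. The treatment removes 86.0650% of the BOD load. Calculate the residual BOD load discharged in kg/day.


Load_in = volume * conc / 1000 = 306.3870 * 2863.0920 / 1000 = 877.2142 kg/day
Removed = Load_in * eff / 100 = 877.2142 * 86.0650 / 100 = 754.9744 kg/day
Load_out = Load_in - Removed = 877.2142 - 754.9744 = 122.2398 kg/day


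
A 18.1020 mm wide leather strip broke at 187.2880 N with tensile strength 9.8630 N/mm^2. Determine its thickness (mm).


Formula: t = F / (TS * w)
Substituting: t = 187.2880 / (9.8630 * 18.1020)
Result: 1.0490 mm


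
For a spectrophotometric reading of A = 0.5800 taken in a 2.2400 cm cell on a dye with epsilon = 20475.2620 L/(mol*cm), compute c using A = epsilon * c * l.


Formula: c = A / (epsilon * l)
Substituting: c = 0.5800 / (20475.2620 * 2.2400)
Result: 1.2646e-05 mol/L


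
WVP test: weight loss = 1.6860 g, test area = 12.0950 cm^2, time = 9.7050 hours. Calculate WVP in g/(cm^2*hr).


Formula: WVP = loss / (area * time)
Substituting: WVP = 1.6860 / (12.0950 * 9.7050)
Result: 0.0143634 g/(cm^2*hr)


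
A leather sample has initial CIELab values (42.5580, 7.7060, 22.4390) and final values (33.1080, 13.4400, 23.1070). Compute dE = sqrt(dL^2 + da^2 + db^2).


dL = -9.4500, da = 5.7340, db = 0.6680
dE = sqrt((-9.4500)^2 + 5.7340^2 + 0.6680^2) = 11.0737


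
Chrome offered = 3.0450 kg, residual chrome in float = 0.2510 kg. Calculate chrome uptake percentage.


Formula: Uptake = (offered - residual) / offered * 100
Substituting: Uptake = (3.0450 - 0.2510) / 3.0450 * 100
Result: 91.7570 %


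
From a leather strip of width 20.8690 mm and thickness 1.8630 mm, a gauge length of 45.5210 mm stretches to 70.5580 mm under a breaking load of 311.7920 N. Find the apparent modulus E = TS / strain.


TS = F / (w * t) = 311.7920 / (20.8690 * 1.8630) = 8.0196 N/mm^2
strain = (Lf - L0) / L0 = (70.5580 - 45.5210) / 45.5210 = 0.5500
E = TS / strain = 8.0196 / 0.5500 = 14.5808 N/mm^2


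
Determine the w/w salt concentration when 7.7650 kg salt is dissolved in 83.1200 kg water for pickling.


Formula: Conc = salt / (water + salt) * 100
Substituting: Conc = 7.7650 / (83.1200 + 7.7650) * 100
Result: 8.5438 %


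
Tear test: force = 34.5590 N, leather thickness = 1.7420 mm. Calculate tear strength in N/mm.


Formula: Tear strength = force / thickness
Substituting: Tear strength = 34.5590 / 1.7420
Result: 19.8387 N/mm


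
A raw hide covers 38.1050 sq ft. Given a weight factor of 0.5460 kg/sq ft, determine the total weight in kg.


Formula: Weight = area * weight_per_sqft
Substituting: Weight = 38.1050 * 0.5460
Result: 20.8053 kg


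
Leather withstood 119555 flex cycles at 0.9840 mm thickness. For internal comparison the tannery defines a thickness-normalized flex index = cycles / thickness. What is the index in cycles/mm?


Formula: Index = cycles / thickness
Substituting: Index = 119555 / 0.9840
Result: 121498.9837 cycles/mm


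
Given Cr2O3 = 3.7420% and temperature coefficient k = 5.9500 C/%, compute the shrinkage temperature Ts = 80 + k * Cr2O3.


Formula: Ts = 80 + k * Cr2O3
Substituting: Ts = 80 + 5.9500 * 3.7420
Result: 102.2649 C


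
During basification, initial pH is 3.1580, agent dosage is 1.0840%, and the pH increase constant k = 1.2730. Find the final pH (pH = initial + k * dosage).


Formula: pH_final = pH_initial + k * base_pct
Substituting: pH_final = 3.1580 + 1.2730 * 1.0840
Result: 4.5379


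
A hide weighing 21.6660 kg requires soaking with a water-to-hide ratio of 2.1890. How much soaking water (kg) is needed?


Formula: Water = hide_weight * ratio
Substituting: Water = 21.6660 * 2.1890
Result: 47.4269 kg


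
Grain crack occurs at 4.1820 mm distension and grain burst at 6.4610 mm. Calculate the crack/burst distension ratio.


Formula: Ratio = crack / burst
Substituting: Ratio = 4.1820 / 6.4610
Result: 0.6473


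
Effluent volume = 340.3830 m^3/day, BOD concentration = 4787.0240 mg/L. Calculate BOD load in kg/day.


Formula: BOD_load = volume * conc / 1000
Substituting: BOD_load = 340.3830 * 4787.0240 / 1000
Result: 1629.4216 kg/day


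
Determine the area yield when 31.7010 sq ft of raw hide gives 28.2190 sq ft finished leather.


Formula: Yield = finished / raw * 100
Substituting: Yield = 28.2190 / 31.7010 * 100
Result: 89.0161 %


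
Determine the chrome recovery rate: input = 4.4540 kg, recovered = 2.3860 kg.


Formula: Recovery = recovered / input * 100
Substituting: Recovery = 2.3860 / 4.4540 * 100
Result: 53.5698 %


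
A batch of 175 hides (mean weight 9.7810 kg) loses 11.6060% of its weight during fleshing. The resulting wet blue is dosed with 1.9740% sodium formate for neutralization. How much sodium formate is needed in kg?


Total_raw = N * avg_wt = 175 * 9.7810 = 1711.6750 kg
Substrate = Total_raw * (1 - loss/100) = 1711.6750 * (1 - 11.6060/100) = 1513.0180 kg
Neutralizer = Substrate * pct / 100 = 1513.0180 * 1.9740 / 100 = 29.8670 kg


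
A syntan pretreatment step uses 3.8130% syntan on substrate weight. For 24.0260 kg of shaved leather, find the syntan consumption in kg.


Formula: Syntan = substrate * pct / 100
Substituting: Syntan = 24.0260 * 3.8130 / 100
Result: 0.9161 kg


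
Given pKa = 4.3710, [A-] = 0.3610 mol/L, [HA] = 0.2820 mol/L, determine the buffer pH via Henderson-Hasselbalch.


ratio = [A-] / [HA] = 0.3610 / 0.2820 = 1.2801
log10(ratio) = 0.1073
pH = pKa + log10(ratio) = 4.3710 + 0.1073 = 4.4783


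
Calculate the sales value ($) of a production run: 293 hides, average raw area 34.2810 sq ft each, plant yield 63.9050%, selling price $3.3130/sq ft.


Raw_total = N * avg_area = 293 * 34.2810 = 10044.3330 sq ft
Finished = Raw_total * yield / 100 = 10044.3330 * 63.9050 / 100 = 6418.8310 sq ft
Value = Finished * price = 6418.8310 * 3.3130 = 21265.5871 $


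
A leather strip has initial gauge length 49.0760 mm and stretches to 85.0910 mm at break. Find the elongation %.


Formula: Elongation = (Lf - L0) / L0 * 100
Substituting: Elongation = (85.0910 - 49.0760) / 49.0760 * 100
Result: 73.3862 %


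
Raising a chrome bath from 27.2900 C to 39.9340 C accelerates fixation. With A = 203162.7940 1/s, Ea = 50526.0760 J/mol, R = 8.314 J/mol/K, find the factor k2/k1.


T1 = 27.2900 + 273.15 = 300.4400 K; T2 = 39.9340 + 273.15 = 313.0840 K
k1 = A * exp(-Ea/(R*T1)) = 203162.7940 * exp(-50526.0760/(8.314*300.4400)) = 3.3346e-04 1/s
k2 = A * exp(-Ea/(R*T2)) = 203162.7940 * exp(-50526.0760/(8.314*313.0840)) = 7.5477e-04 1/s
k2/k1 = 7.5477e-04 / 3.3346e-04 = 2.2635


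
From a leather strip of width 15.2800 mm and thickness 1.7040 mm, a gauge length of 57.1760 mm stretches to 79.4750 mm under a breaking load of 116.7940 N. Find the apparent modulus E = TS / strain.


TS = F / (w * t) = 116.7940 / (15.2800 * 1.7040) = 4.4857 N/mm^2
strain = (Lf - L0) / L0 = (79.4750 - 57.1760) / 57.1760 = 0.3900
E = TS / strain = 4.4857 / 0.3900 = 11.5015 N/mm^2


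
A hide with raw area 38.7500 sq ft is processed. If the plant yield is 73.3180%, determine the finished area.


Formula: finished = raw * yield / 100
Substituting: finished = 38.7500 * 73.3180 / 100
Result: 28.4107 sq ft


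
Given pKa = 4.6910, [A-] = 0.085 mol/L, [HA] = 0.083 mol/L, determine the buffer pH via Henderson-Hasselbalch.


ratio = [A-] / [HA] = 0.085 / 0.083 = 1.0241
log10(ratio) = 0.0103408
pH = pKa + log10(ratio) = 4.6910 + 0.0103408 = 4.7013


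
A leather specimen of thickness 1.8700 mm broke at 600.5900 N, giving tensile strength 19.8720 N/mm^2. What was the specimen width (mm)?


Formula: w = F / (TS * t)
Substituting: w = 600.5900 / (19.8720 * 1.8700)
Result: 16.1620 mm


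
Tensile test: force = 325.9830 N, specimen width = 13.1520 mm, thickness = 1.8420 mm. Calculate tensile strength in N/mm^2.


Formula: TS = force / (width * thickness)
Substituting: TS = 325.9830 / (13.1520 * 1.8420)
Result: 13.4559 N/mm^2


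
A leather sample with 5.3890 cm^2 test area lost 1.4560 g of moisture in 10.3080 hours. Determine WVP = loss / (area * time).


Formula: WVP = loss / (area * time)
Substituting: WVP = 1.4560 / (5.3890 * 10.3080)
Result: 0.0262107 g/(cm^2*hr)


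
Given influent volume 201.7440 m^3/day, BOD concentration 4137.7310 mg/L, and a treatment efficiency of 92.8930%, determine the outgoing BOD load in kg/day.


Load_in = volume * conc / 1000 = 201.7440 * 4137.7310 / 1000 = 834.7624 kg/day
Removed = Load_in * eff / 100 = 834.7624 * 92.8930 / 100 = 775.4358 kg/day
Load_out = Load_in - Removed = 834.7624 - 775.4358 = 59.3266 kg/day


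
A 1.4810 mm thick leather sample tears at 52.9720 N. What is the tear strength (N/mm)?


Formula: Tear strength = force / thickness
Substituting: Tear strength = 52.9720 / 1.4810
Result: 35.7677 N/mm


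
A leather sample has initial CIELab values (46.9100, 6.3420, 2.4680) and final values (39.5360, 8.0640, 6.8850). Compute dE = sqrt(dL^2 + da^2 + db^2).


dL = -7.3740, da = 1.7220, db = 4.4170
dE = sqrt((-7.3740)^2 + 1.7220^2 + 4.4170^2) = 8.7665


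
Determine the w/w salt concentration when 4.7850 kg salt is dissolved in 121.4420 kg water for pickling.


Formula: Conc = salt / (water + salt) * 100
Substituting: Conc = 4.7850 / (121.4420 + 4.7850) * 100
Result: 3.7908 %


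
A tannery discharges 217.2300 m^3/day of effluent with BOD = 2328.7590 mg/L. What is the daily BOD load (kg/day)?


Formula: BOD_load = volume * conc / 1000
Substituting: BOD_load = 217.2300 * 2328.7590 / 1000
Result: 505.8763 kg/day


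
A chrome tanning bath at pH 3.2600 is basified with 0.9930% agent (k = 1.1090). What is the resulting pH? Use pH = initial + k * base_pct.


Formula: pH_final = pH_initial + k * base_pct
Substituting: pH_final = 3.2600 + 1.1090 * 0.9930
Result: 4.3612


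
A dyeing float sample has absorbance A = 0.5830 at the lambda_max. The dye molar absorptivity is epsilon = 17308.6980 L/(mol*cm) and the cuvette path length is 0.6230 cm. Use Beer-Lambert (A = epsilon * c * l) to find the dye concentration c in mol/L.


Formula: c = A / (epsilon * l)
Substituting: c = 0.5830 / (17308.6980 * 0.6230)
Result: 5.4065e-05 mol/L


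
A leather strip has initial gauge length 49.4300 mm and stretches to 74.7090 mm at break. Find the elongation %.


Formula: Elongation = (Lf - L0) / L0 * 100
Substituting: Elongation = (74.7090 - 49.4300) / 49.4300 * 100
Result: 51.1410 %


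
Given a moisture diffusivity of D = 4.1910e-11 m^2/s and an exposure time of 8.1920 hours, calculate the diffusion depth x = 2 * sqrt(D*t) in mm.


t = 8.1920 hr * 3600 = 29491.2000 s
D * t = 4.1910e-11 * 29491.2000 = 1.2360e-06
x = 2 * sqrt(D*t) = 2 * sqrt(1.2360e-06) = 0.00222349 m = 2.2235 mm


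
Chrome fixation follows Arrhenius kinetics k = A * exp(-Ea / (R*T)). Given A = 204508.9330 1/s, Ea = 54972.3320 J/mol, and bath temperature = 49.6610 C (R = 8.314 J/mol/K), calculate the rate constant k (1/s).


T_K = T_C + 273.15 = 49.6610 + 273.15 = 322.8110 K
exponent = -Ea / (R * T_K) = -54972.3320 / (8.314 * 322.8110) = -20.4826
k = A * exp(exponent) = 204508.9330 * exp(-20.4826) = 2.6015e-04 1/s


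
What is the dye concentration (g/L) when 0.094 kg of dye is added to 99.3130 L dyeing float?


Formula: Conc = dye_mass(kg) / volume(L) * 1000
Substituting: Conc = 0.094 / 99.3130 * 1000
Result: 0.9465 g/L


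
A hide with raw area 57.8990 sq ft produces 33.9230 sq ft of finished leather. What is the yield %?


Formula: Yield = finished / raw * 100
Substituting: Yield = 33.9230 / 57.8990 * 100
Result: 58.5900 %


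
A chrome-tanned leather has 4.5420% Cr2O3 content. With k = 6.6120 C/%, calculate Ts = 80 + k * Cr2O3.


Formula: Ts = 80 + k * Cr2O3
Substituting: Ts = 80 + 6.6120 * 4.5420
Result: 110.0317 C


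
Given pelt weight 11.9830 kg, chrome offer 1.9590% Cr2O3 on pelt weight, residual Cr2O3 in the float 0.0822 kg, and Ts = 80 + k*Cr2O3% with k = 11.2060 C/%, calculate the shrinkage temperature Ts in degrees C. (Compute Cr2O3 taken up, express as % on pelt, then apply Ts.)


Offered = pelt * offer_pct / 100 = 11.9830 * 1.9590 / 100 = 0.2347 kg
Uptake = offered - residual = 0.2347 - 0.0822 = 0.1525 kg
Cr2O3% on pelt = uptake / pelt * 100 = 0.1525 / 11.9830 * 100 = 1.2730 %
Ts = 80 + k * Cr2O3% = 80 + 11.2060 * 1.2730 = 94.2656 C


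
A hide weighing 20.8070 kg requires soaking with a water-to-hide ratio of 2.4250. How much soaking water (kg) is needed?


Formula: Water = hide_weight * ratio
Substituting: Water = 20.8070 * 2.4250
Result: 50.4570 kg


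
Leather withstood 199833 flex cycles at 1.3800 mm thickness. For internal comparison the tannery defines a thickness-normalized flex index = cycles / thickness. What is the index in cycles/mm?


Formula: Index = cycles / thickness
Substituting: Index = 199833 / 1.3800
Result: 144806.5217 cycles/mm


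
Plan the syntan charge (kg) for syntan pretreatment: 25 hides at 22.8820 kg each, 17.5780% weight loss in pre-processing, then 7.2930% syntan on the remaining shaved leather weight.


Total_raw = N * avg_wt = 25 * 22.8820 = 572.0500 kg
Substrate = Total_raw * (1 - loss/100) = 572.0500 * (1 - 17.5780/100) = 471.4951 kg
Syntan = Substrate * pct / 100 = 471.4951 * 7.2930 / 100 = 34.3861 kg


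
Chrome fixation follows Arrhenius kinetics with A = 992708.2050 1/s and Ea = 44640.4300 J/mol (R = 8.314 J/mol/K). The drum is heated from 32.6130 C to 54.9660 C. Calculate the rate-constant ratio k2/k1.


T1 = 32.6130 + 273.15 = 305.7630 K; T2 = 54.9660 + 273.15 = 328.1160 K
k1 = A * exp(-Ea/(R*T1)) = 992708.2050 * exp(-44640.4300/(8.314*305.7630)) = 0.0234668 1/s
k2 = A * exp(-Ea/(R*T2)) = 992708.2050 * exp(-44640.4300/(8.314*328.1160)) = 0.0776252 1/s
k2/k1 = 0.0776252 / 0.0234668 = 3.3079


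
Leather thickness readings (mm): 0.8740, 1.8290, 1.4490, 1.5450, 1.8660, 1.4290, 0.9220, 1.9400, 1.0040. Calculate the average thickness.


Formula: Average = sum / n
Substituting: Average = 12.8580 / 9
Result: 1.4287 mm


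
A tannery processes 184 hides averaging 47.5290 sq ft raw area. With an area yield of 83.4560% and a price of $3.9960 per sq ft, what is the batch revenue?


Raw_total = N * avg_area = 184 * 47.5290 = 8745.3360 sq ft
Finished = Raw_total * yield / 100 = 8745.3360 * 83.4560 / 100 = 7298.5076 sq ft
Value = Finished * price = 7298.5076 * 3.9960 = 29164.8364 $


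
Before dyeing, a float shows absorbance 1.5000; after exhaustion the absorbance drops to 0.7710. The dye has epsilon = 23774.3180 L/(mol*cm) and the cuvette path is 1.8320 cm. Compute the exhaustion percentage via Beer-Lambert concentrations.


c_initial = A_i / (epsilon * l) = 1.5000 / (23774.3180 * 1.8320) = 3.4440e-05 mol/L
c_final = A_f / (epsilon * l) = 0.7710 / (23774.3180 * 1.8320) = 1.7702e-05 mol/L
Exhaustion = (c_initial - c_final) / c_initial * 100 = (3.4440e-05 - 1.7702e-05) / 3.4440e-05 * 100 = 48.6000 %


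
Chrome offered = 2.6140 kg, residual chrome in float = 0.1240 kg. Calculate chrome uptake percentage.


Formula: Uptake = (offered - residual) / offered * 100
Substituting: Uptake = (2.6140 - 0.1240) / 2.6140 * 100
Result: 95.2563 %


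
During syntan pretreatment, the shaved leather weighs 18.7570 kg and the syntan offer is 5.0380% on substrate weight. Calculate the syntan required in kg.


Formula: Syntan = substrate * pct / 100
Substituting: Syntan = 18.7570 * 5.0380 / 100
Result: 0.9450 kg


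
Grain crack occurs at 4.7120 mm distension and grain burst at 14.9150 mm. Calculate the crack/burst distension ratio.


Formula: Ratio = crack / burst
Substituting: Ratio = 4.7120 / 14.9150
Result: 0.3159


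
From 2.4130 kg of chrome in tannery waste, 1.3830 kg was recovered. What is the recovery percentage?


Formula: Recovery = recovered / input * 100
Substituting: Recovery = 1.3830 / 2.4130 * 100
Result: 57.3145 %


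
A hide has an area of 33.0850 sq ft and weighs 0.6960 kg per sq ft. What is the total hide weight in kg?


Formula: Weight = area * weight_per_sqft
Substituting: Weight = 33.0850 * 0.6960
Result: 23.0272 kg


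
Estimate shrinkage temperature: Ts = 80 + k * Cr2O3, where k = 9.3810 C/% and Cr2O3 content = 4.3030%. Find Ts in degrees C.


Formula: Ts = 80 + k * Cr2O3
Substituting: Ts = 80 + 9.3810 * 4.3030
Result: 120.3664 C


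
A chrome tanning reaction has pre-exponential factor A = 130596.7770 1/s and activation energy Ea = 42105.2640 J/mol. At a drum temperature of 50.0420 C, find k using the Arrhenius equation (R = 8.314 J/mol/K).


T_K = T_C + 273.15 = 50.0420 + 273.15 = 323.1920 K
exponent = -Ea / (R * T_K) = -42105.2640 / (8.314 * 323.1920) = -15.6699
k = A * exp(exponent) = 130596.7770 * exp(-15.6699) = 0.0204451 1/s


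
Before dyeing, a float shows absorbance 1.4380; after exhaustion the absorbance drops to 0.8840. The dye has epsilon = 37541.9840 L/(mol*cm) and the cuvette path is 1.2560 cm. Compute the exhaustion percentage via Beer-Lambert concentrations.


c_initial = A_i / (epsilon * l) = 1.4380 / (37541.9840 * 1.2560) = 3.0497e-05 mol/L
c_final = A_f / (epsilon * l) = 0.8840 / (37541.9840 * 1.2560) = 1.8748e-05 mol/L
Exhaustion = (c_initial - c_final) / c_initial * 100 = (3.0497e-05 - 1.8748e-05) / 3.0497e-05 * 100 = 38.5257 %


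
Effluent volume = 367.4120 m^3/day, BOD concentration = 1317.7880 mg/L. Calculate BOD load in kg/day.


Formula: BOD_load = volume * conc / 1000
Substituting: BOD_load = 367.4120 * 1317.7880 / 1000
Result: 484.1711 kg/day


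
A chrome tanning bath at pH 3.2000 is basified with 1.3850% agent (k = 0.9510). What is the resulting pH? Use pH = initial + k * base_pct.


Formula: pH_final = pH_initial + k * base_pct
Substituting: pH_final = 3.2000 + 0.9510 * 1.3850
Result: 4.5171


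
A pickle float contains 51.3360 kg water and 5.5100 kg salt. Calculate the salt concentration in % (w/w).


Formula: Conc = salt / (water + salt) * 100
Substituting: Conc = 5.5100 / (51.3360 + 5.5100) * 100
Result: 9.6929 %


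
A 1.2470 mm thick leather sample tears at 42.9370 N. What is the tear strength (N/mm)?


Formula: Tear strength = force / thickness
Substituting: Tear strength = 42.9370 / 1.2470
Result: 34.4322 N/mm


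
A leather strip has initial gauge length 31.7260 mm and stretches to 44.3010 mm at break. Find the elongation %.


Formula: Elongation = (Lf - L0) / L0 * 100
Substituting: Elongation = (44.3010 - 31.7260) / 31.7260 * 100
Result: 39.6363 %


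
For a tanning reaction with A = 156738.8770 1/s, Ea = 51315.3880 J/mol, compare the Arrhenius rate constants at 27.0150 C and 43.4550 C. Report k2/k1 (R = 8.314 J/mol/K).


T1 = 27.0150 + 273.15 = 300.1650 K; T2 = 43.4550 + 273.15 = 316.6050 K
k1 = A * exp(-Ea/(R*T1)) = 156738.8770 * exp(-51315.3880/(8.314*300.1650)) = 1.8406e-04 1/s
k2 = A * exp(-Ea/(R*T2)) = 156738.8770 * exp(-51315.3880/(8.314*316.6050)) = 5.3539e-04 1/s
k2/k1 = 5.3539e-04 / 1.8406e-04 = 2.9088


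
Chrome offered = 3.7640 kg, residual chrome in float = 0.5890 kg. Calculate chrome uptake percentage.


Formula: Uptake = (offered - residual) / offered * 100
Substituting: Uptake = (3.7640 - 0.5890) / 3.7640 * 100
Result: 84.3518 %


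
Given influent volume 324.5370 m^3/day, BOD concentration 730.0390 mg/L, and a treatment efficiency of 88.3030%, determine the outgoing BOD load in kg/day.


Load_in = volume * conc / 1000 = 324.5370 * 730.0390 / 1000 = 236.9247 kg/day
Removed = Load_in * eff / 100 = 236.9247 * 88.3030 / 100 = 209.2116 kg/day
Load_out = Load_in - Removed = 236.9247 - 209.2116 = 27.7131 kg/day


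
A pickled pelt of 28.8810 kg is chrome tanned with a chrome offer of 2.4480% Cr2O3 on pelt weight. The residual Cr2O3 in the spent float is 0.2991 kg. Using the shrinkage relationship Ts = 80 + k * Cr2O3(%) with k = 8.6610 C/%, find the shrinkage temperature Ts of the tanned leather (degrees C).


Offered = pelt * offer_pct / 100 = 28.8810 * 2.4480 / 100 = 0.7070 kg
Uptake = offered - residual = 0.7070 - 0.2991 = 0.4079 kg
Cr2O3% on pelt = uptake / pelt * 100 = 0.4079 / 28.8810 * 100 = 1.4124 %
Ts = 80 + k * Cr2O3% = 80 + 8.6610 * 1.4124 = 92.2325 C


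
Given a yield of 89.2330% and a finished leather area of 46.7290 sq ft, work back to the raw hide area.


Formula: raw = finished * 100 / yield
Substituting: raw = 46.7290 * 100 / 89.2330
Result: 52.3674 sq ft


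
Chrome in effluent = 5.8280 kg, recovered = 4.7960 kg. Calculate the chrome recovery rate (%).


Formula: Recovery = recovered / input * 100
Substituting: Recovery = 4.7960 / 5.8280 * 100
Result: 82.2924 %


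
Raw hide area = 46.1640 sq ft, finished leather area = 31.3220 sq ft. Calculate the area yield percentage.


Formula: Yield = finished / raw * 100
Substituting: Yield = 31.3220 / 46.1640 * 100
Result: 67.8494 %


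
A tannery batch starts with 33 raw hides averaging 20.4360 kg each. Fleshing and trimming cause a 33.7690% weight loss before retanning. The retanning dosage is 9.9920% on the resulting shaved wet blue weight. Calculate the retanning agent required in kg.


Total_raw = N * avg_wt = 33 * 20.4360 = 674.3880 kg
Substrate = Total_raw * (1 - loss/100) = 674.3880 * (1 - 33.7690/100) = 446.6539 kg
Retan = Substrate * pct / 100 = 446.6539 * 9.9920 / 100 = 44.6297 kg


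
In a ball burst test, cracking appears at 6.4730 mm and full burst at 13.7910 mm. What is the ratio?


Formula: Ratio = crack / burst
Substituting: Ratio = 6.4730 / 13.7910
Result: 0.4694


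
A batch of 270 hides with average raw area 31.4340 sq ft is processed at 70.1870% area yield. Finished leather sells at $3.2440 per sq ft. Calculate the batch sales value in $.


Raw_total = N * avg_area = 270 * 31.4340 = 8487.1800 sq ft
Finished = Raw_total * yield / 100 = 8487.1800 * 70.1870 / 100 = 5956.8970 sq ft
Value = Finished * price = 5956.8970 * 3.2440 = 19324.1740 $


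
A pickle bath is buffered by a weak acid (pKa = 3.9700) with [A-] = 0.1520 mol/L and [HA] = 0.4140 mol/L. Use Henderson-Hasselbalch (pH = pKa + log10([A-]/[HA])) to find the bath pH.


ratio = [A-] / [HA] = 0.1520 / 0.4140 = 0.3671
log10(ratio) = -0.4352
pH = pKa + log10(ratio) = 3.9700 - 0.4352 = 3.5348


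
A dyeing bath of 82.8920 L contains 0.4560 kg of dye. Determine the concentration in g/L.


Formula: Conc = dye_mass(kg) / volume(L) * 1000
Substituting: Conc = 0.4560 / 82.8920 * 1000
Result: 5.5011 g/L


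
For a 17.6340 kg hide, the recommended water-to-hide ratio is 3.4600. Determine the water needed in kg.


Formula: Water = hide_weight * ratio
Substituting: Water = 17.6340 * 3.4600
Result: 61.0136 kg


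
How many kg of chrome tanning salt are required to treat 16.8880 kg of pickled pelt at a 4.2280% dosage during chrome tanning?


Formula: Chrome = substrate * pct / 100
Substituting: Chrome = 16.8880 * 4.2280 / 100
Result: 0.7140 kg


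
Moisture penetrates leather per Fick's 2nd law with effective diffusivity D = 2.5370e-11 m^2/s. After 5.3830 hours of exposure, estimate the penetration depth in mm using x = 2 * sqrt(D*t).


t = 5.3830 hr * 3600 = 19378.8000 s
D * t = 2.5370e-11 * 19378.8000 = 4.9164e-07
x = 2 * sqrt(D*t) = 2 * sqrt(4.9164e-07) = 0.00140234 m = 1.4023 mm


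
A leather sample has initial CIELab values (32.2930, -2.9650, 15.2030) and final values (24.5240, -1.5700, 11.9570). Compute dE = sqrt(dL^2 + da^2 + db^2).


dL = -7.7690, da = 1.3950, db = -3.2460
dE = sqrt((-7.7690)^2 + 1.3950^2 + (-3.2460)^2) = 8.5346


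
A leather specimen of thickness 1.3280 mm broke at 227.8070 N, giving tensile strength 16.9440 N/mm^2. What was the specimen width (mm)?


Formula: w = F / (TS * t)
Substituting: w = 227.8070 / (16.9440 * 1.3280)
Result: 10.1240 mm


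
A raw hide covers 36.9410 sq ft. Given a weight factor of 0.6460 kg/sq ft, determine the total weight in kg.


Formula: Weight = area * weight_per_sqft
Substituting: Weight = 36.9410 * 0.6460
Result: 23.8639 kg


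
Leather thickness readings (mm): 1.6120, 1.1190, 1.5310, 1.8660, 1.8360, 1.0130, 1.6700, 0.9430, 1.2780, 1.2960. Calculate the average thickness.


Formula: Average = sum / n
Substituting: Average = 14.1640 / 10
Result: 1.4164 mm


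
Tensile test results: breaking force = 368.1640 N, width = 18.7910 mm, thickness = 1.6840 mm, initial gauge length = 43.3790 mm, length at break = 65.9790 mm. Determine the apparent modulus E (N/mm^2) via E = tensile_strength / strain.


TS = F / (w * t) = 368.1640 / (18.7910 * 1.6840) = 11.6345 N/mm^2
strain = (Lf - L0) / L0 = (65.9790 - 43.3790) / 43.3790 = 0.5210
E = TS / strain = 11.6345 / 0.5210 = 22.3316 N/mm^2


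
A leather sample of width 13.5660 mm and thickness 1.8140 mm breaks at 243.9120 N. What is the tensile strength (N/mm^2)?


Formula: TS = force / (width * thickness)
Substituting: TS = 243.9120 / (13.5660 * 1.8140)
Result: 9.9116 N/mm^2


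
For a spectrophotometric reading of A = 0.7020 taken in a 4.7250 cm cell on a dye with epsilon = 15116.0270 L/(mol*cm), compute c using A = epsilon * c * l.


Formula: c = A / (epsilon * l)
Substituting: c = 0.7020 / (15116.0270 * 4.7250)
Result: 9.8287e-06 mol/L


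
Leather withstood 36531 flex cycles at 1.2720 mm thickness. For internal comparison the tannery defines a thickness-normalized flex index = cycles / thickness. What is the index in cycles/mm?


Formula: Index = cycles / thickness
Substituting: Index = 36531 / 1.2720
Result: 28719.3396 cycles/mm


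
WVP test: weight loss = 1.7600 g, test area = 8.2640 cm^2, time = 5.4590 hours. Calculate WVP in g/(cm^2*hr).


Formula: WVP = loss / (area * time)
Substituting: WVP = 1.7600 / (8.2640 * 5.4590)
Result: 0.039013 g/(cm^2*hr)


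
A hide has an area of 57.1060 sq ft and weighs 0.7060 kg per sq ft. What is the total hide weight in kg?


Formula: Weight = area * weight_per_sqft
Substituting: Weight = 57.1060 * 0.7060
Result: 40.3168 kg


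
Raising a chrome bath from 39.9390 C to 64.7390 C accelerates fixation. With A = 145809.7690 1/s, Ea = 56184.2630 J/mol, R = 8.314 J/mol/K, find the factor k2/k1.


T1 = 39.9390 + 273.15 = 313.0890 K; T2 = 64.7390 + 273.15 = 337.8890 K
k1 = A * exp(-Ea/(R*T1)) = 145809.7690 * exp(-56184.2630/(8.314*313.0890)) = 6.1641e-05 1/s
k2 = A * exp(-Ea/(R*T2)) = 145809.7690 * exp(-56184.2630/(8.314*337.8890)) = 3.0053e-04 1/s
k2/k1 = 3.0053e-04 / 6.1641e-05 = 4.8755


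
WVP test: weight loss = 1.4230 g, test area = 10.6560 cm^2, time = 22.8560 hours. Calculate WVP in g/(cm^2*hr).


Formula: WVP = loss / (area * time)
Substituting: WVP = 1.4230 / (10.6560 * 22.8560)
Result: 0.00584266 g/(cm^2*hr)
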